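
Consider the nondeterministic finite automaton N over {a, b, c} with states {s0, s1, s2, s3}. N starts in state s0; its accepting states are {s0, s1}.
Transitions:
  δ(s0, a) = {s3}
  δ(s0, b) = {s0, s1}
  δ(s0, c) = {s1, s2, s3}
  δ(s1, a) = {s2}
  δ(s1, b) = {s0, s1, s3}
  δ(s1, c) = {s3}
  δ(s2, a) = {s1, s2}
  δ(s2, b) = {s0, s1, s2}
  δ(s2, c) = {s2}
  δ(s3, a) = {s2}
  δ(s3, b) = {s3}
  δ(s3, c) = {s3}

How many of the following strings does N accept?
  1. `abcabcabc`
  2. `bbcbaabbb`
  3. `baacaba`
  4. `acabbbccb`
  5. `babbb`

5

`abcabcabc`: accepted
`bbcbaabbb`: accepted
`baacaba`: accepted
`acabbbccb`: accepted
`babbb`: accepted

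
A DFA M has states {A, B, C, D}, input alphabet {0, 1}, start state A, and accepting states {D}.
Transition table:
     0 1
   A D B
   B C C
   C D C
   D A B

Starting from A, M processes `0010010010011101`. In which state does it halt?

B

A --0--> D
D --0--> A
A --1--> B
B --0--> C
C --0--> D
D --1--> B
B --0--> C
C --0--> D
D --1--> B
B --0--> C
C --0--> D
D --1--> B
B --1--> C
C --1--> C
C --0--> D
D --1--> B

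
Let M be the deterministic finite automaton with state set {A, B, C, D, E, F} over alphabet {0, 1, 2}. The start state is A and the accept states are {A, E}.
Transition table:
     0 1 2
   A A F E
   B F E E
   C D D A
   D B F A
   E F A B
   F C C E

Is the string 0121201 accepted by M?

A --0--> A
A --1--> F
F --2--> E
E --1--> A
A --2--> E
E --0--> F
F --1--> C
End in state C, which is not an accepting state.

rejected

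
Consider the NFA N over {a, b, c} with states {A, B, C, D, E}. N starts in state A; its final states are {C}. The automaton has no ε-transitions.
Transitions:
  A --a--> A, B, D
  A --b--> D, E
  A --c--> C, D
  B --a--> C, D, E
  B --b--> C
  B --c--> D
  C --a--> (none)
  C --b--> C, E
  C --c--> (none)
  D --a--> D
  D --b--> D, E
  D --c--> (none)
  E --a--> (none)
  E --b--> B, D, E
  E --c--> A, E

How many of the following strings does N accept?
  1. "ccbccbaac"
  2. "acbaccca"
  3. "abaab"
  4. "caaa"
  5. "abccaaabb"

"ccbccbaac": rejected
"acbaccca": rejected
"abaab": rejected
"caaa": rejected
"abccaaabb": accepted

1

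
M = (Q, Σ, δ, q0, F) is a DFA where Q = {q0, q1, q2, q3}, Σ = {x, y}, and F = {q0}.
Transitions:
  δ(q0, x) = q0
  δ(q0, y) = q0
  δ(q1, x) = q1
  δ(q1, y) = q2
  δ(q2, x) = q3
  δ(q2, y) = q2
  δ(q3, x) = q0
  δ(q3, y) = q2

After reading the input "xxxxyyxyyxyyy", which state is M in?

q0 --x--> q0
q0 --x--> q0
q0 --x--> q0
q0 --x--> q0
q0 --y--> q0
q0 --y--> q0
q0 --x--> q0
q0 --y--> q0
q0 --y--> q0
q0 --x--> q0
q0 --y--> q0
q0 --y--> q0
q0 --y--> q0

q0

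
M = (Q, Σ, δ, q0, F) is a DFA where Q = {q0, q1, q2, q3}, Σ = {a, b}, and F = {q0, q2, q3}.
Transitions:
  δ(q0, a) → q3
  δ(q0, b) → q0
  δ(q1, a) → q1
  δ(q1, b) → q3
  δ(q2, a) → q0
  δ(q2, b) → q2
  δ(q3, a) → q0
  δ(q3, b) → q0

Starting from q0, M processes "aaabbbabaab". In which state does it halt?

q0 --a--> q3
q3 --a--> q0
q0 --a--> q3
q3 --b--> q0
q0 --b--> q0
q0 --b--> q0
q0 --a--> q3
q3 --b--> q0
q0 --a--> q3
q3 --a--> q0
q0 --b--> q0

q0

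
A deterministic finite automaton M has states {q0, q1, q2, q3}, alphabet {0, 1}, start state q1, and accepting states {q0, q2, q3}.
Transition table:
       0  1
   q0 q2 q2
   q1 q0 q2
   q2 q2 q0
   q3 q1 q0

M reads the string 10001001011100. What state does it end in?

q2

q1 --1--> q2
q2 --0--> q2
q2 --0--> q2
q2 --0--> q2
q2 --1--> q0
q0 --0--> q2
q2 --0--> q2
q2 --1--> q0
q0 --0--> q2
q2 --1--> q0
q0 --1--> q2
q2 --1--> q0
q0 --0--> q2
q2 --0--> q2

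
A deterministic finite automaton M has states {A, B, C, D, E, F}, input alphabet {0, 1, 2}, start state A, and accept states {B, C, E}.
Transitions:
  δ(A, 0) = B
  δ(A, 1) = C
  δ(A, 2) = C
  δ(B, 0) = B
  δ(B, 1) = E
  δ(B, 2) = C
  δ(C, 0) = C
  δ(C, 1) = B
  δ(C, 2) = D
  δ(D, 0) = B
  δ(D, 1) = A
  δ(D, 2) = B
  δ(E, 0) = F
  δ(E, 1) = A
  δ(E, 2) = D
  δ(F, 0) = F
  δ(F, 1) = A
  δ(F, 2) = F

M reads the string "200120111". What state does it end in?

A

A --2--> C
C --0--> C
C --0--> C
C --1--> B
B --2--> C
C --0--> C
C --1--> B
B --1--> E
E --1--> A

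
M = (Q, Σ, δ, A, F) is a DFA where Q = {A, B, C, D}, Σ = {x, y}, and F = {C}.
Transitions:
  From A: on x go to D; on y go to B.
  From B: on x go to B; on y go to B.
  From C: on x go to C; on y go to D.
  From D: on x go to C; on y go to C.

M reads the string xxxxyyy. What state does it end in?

A --x--> D
D --x--> C
C --x--> C
C --x--> C
C --y--> D
D --y--> C
C --y--> D

D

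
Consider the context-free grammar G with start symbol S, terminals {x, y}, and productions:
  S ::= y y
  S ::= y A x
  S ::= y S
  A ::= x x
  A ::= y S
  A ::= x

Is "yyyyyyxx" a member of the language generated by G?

yes

S ⇒ yAx ⇒ yySx ⇒ yyyAxx ⇒ yyyySxx ⇒ yyyyyyxx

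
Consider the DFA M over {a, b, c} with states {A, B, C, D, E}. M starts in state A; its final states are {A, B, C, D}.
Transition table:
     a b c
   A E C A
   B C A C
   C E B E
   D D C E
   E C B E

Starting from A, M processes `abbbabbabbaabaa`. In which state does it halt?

E

A --a--> E
E --b--> B
B --b--> A
A --b--> C
C --a--> E
E --b--> B
B --b--> A
A --a--> E
E --b--> B
B --b--> A
A --a--> E
E --a--> C
C --b--> B
B --a--> C
C --a--> E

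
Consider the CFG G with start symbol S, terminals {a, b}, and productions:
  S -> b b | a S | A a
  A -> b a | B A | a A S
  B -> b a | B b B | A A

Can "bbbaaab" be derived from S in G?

no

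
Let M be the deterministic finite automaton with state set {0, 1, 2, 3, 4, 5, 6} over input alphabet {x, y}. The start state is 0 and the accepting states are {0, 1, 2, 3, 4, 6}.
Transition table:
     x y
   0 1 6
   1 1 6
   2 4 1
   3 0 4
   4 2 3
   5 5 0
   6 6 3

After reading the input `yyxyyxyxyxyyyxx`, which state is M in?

4

0 --y--> 6
6 --y--> 3
3 --x--> 0
0 --y--> 6
6 --y--> 3
3 --x--> 0
0 --y--> 6
6 --x--> 6
6 --y--> 3
3 --x--> 0
0 --y--> 6
6 --y--> 3
3 --y--> 4
4 --x--> 2
2 --x--> 4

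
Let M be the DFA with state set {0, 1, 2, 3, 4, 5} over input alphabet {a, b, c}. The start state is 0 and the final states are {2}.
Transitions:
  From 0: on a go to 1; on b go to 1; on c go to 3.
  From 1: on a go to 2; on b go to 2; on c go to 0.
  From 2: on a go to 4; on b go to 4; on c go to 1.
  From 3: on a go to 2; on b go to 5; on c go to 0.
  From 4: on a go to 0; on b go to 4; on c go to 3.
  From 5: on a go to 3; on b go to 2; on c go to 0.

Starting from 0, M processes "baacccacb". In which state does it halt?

0 --b--> 1
1 --a--> 2
2 --a--> 4
4 --c--> 3
3 --c--> 0
0 --c--> 3
3 --a--> 2
2 --c--> 1
1 --b--> 2

2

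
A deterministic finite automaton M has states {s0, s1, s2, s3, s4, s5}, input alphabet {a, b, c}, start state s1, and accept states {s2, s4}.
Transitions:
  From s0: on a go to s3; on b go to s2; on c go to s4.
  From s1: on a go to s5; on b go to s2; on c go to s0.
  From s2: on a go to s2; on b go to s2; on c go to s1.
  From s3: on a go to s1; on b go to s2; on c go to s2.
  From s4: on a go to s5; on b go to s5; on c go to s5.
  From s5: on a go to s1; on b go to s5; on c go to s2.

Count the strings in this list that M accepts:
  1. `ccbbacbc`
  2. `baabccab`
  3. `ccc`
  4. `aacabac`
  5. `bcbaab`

2

`ccbbacbc`: rejected
`baabccab`: accepted
`ccc`: rejected
`aacabac`: rejected
`bcbaab`: accepted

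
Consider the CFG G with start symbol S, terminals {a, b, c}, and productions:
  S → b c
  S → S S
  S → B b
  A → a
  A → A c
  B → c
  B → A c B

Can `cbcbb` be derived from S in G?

no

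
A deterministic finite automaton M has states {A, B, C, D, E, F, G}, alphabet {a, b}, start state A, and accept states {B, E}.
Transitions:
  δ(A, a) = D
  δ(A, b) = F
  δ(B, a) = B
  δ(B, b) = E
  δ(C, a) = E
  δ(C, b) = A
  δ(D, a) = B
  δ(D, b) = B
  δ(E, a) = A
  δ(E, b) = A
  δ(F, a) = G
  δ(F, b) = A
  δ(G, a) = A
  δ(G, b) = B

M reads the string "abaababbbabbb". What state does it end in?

A

A --a--> D
D --b--> B
B --a--> B
B --a--> B
B --b--> E
E --a--> A
A --b--> F
F --b--> A
A --b--> F
F --a--> G
G --b--> B
B --b--> E
E --b--> A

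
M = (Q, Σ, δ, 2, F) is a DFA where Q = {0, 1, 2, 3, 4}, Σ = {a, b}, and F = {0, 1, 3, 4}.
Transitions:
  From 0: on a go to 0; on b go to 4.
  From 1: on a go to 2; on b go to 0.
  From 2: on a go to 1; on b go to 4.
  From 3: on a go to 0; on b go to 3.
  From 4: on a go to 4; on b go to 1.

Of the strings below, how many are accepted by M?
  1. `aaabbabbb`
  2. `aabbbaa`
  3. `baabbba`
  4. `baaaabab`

`aaabbabbb`: accepted
`aabbbaa`: accepted
`baabbba`: accepted
`baaaabab`: accepted

4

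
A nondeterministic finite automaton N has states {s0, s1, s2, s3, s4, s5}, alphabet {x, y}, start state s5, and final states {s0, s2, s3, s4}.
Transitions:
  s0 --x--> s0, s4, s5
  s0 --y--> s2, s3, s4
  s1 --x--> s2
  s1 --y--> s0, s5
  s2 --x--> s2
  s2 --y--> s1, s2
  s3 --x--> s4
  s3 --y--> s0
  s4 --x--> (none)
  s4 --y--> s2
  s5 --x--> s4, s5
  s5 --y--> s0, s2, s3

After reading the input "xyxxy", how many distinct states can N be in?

5

Start: {s5}
read x: {s4, s5}
read y: {s0, s2, s3}
read x: {s0, s2, s4, s5}
read x: {s0, s2, s4, s5}
read y: {s0, s1, s2, s3, s4}
Final reachable set {s0, s1, s2, s3, s4} has 5 states.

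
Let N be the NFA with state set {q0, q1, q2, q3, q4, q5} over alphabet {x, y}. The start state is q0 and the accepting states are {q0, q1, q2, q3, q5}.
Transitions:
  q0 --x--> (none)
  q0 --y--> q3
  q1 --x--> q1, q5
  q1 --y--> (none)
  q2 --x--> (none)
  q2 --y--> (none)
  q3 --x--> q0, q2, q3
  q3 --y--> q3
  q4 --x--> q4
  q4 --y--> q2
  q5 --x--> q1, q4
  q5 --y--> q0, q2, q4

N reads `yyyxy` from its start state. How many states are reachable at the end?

1

Start: {q0}
read y: {q3}
read y: {q3}
read y: {q3}
read x: {q0, q2, q3}
read y: {q3}
Final reachable set {q3} has 1 state.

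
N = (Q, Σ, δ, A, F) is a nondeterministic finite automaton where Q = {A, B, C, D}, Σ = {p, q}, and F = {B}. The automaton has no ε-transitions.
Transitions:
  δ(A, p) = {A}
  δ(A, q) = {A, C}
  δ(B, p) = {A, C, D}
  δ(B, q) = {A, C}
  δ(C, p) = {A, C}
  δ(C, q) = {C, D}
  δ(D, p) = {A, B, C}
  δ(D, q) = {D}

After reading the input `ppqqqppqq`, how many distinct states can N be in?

Start: {A}
read p: {A}
read p: {A}
read q: {A, C}
read q: {A, C, D}
read q: {A, C, D}
read p: {A, B, C}
read p: {A, C, D}
read q: {A, C, D}
read q: {A, C, D}
Final reachable set {A, C, D} has 3 states.

3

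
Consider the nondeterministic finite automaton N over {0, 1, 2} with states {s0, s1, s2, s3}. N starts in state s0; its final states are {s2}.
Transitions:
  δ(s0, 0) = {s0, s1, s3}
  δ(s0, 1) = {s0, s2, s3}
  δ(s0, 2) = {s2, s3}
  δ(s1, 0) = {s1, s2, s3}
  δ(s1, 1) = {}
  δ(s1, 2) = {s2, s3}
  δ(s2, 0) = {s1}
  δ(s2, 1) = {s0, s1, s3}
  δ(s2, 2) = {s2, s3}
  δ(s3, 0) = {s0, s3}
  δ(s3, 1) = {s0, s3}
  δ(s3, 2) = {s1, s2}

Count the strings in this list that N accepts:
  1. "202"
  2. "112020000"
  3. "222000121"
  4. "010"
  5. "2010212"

"202": accepted
"112020000": accepted
"222000121": rejected
"010": rejected
"2010212": accepted

3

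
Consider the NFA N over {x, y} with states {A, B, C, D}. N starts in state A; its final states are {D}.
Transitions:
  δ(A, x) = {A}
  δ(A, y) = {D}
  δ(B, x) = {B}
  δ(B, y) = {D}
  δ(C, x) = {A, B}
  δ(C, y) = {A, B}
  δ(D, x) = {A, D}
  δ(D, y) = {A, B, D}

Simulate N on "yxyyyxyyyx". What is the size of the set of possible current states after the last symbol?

3

Start: {A}
read y: {D}
read x: {A, D}
read y: {A, B, D}
read y: {A, B, D}
read y: {A, B, D}
read x: {A, B, D}
read y: {A, B, D}
read y: {A, B, D}
read y: {A, B, D}
read x: {A, B, D}
Final reachable set {A, B, D} has 3 states.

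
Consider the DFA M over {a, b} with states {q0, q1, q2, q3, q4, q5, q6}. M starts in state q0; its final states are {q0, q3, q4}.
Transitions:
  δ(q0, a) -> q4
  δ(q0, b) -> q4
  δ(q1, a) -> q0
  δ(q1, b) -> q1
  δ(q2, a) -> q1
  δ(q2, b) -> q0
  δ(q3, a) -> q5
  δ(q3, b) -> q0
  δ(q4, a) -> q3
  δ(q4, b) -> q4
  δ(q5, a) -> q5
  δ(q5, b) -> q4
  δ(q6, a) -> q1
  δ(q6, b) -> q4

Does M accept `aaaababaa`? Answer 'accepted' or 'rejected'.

accepted

q0 --a--> q4
q4 --a--> q3
q3 --a--> q5
q5 --a--> q5
q5 --b--> q4
q4 --a--> q3
q3 --b--> q0
q0 --a--> q4
q4 --a--> q3
End in state q3, which is an accepting state.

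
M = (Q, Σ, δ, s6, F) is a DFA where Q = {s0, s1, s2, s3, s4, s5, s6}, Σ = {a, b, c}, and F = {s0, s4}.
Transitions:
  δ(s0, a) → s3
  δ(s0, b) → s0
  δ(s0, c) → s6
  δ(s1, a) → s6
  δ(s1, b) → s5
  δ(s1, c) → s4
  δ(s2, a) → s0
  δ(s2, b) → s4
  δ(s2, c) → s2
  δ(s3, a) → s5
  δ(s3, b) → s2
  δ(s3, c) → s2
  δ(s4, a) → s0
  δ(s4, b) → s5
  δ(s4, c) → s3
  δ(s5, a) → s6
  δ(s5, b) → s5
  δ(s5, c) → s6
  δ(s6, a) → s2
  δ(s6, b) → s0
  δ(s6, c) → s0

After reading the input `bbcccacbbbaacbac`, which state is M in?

s6

s6 --b--> s0
s0 --b--> s0
s0 --c--> s6
s6 --c--> s0
s0 --c--> s6
s6 --a--> s2
s2 --c--> s2
s2 --b--> s4
s4 --b--> s5
s5 --b--> s5
s5 --a--> s6
s6 --a--> s2
s2 --c--> s2
s2 --b--> s4
s4 --a--> s0
s0 --c--> s6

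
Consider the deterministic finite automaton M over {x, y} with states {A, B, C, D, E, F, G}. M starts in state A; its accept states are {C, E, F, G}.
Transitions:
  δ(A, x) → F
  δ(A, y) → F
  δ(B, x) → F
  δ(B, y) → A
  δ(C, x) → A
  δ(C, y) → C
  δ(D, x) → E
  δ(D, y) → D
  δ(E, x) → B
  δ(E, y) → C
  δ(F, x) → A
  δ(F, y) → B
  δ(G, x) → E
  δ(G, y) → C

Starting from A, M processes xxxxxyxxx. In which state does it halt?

A --x--> F
F --x--> A
A --x--> F
F --x--> A
A --x--> F
F --y--> B
B --x--> F
F --x--> A
A --x--> F

F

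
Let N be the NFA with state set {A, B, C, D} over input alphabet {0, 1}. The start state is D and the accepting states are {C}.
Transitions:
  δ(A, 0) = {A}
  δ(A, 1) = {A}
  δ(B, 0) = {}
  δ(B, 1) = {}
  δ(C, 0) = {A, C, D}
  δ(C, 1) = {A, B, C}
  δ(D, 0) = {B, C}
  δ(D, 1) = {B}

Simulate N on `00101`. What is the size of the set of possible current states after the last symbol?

3

Start: {D}
read 0: {B, C}
read 0: {A, C, D}
read 1: {A, B, C}
read 0: {A, C, D}
read 1: {A, B, C}
Final reachable set {A, B, C} has 3 states.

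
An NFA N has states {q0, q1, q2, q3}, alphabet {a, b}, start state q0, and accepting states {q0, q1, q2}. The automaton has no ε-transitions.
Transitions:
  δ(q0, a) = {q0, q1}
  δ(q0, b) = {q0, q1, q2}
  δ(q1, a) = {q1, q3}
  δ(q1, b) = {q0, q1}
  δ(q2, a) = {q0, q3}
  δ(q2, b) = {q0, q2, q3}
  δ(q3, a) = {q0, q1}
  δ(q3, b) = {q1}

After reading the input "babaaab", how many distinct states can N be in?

3

Start: {q0}
read b: {q0, q1, q2}
read a: {q0, q1, q3}
read b: {q0, q1, q2}
read a: {q0, q1, q3}
read a: {q0, q1, q3}
read a: {q0, q1, q3}
read b: {q0, q1, q2}
Final reachable set {q0, q1, q2} has 3 states.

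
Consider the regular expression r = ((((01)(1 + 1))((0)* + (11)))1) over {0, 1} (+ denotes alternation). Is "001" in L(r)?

no

No split of 001 into u·v has (((01)(1+1))((0)*+(11))) matching u and 1 matching v.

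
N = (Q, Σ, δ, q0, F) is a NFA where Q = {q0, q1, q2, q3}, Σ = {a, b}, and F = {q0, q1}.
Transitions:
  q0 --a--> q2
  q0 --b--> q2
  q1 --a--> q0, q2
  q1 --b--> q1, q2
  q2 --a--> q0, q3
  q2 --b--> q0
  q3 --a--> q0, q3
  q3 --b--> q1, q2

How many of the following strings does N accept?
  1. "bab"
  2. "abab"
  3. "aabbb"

3

"bab": accepted
"abab": accepted
"aabbb": accepted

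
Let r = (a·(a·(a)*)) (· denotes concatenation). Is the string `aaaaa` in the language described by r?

Split as a·aaaa: a matches a and (a·(a)*) matches aaaa.

yes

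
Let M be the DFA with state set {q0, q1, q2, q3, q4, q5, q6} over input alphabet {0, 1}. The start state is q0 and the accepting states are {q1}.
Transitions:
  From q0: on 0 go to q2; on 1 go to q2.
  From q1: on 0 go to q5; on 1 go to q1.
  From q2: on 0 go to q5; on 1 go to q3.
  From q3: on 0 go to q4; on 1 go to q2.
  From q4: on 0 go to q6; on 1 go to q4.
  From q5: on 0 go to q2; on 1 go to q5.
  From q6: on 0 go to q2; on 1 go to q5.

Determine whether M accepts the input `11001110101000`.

rejected

q0 --1--> q2
q2 --1--> q3
q3 --0--> q4
q4 --0--> q6
q6 --1--> q5
q5 --1--> q5
q5 --1--> q5
q5 --0--> q2
q2 --1--> q3
q3 --0--> q4
q4 --1--> q4
q4 --0--> q6
q6 --0--> q2
q2 --0--> q5
End in state q5, which is not an accepting state.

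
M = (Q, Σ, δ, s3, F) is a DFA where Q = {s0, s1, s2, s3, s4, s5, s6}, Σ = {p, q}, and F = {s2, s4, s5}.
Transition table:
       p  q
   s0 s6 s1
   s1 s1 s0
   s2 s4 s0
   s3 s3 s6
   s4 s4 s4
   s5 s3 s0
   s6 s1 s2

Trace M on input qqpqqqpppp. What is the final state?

s3 --q--> s6
s6 --q--> s2
s2 --p--> s4
s4 --q--> s4
s4 --q--> s4
s4 --q--> s4
s4 --p--> s4
s4 --p--> s4
s4 --p--> s4
s4 --p--> s4

s4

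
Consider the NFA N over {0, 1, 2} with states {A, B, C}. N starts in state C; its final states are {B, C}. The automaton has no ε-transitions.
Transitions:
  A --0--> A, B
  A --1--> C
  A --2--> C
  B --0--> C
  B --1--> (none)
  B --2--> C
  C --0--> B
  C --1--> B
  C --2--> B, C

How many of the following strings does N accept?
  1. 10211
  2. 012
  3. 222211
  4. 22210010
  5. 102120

10211: rejected
012: rejected
222211: rejected
22210010: rejected
102120: accepted

1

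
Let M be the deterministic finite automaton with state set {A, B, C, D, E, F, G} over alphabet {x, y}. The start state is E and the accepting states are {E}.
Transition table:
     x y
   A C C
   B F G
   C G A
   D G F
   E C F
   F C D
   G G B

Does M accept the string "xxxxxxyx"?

E --x--> C
C --x--> G
G --x--> G
G --x--> G
G --x--> G
G --x--> G
G --y--> B
B --x--> F
End in state F, which is not an accepting state.

rejected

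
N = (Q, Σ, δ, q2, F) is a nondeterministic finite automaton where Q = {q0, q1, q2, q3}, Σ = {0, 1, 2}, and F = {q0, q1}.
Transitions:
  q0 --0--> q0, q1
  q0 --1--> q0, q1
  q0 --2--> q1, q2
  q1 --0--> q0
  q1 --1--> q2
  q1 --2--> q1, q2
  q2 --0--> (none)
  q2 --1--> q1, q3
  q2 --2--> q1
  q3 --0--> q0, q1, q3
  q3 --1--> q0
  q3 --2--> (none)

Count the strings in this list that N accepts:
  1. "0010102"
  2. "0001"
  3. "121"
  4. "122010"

"0010102": rejected
"0001": rejected
"121": accepted
"122010": accepted

2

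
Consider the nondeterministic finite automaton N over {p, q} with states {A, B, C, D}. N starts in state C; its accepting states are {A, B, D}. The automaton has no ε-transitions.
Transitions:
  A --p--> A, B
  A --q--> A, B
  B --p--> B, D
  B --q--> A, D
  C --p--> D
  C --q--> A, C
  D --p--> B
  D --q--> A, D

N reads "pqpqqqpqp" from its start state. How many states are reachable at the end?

3

Start: {C}
read p: {D}
read q: {A, D}
read p: {A, B}
read q: {A, B, D}
read q: {A, B, D}
read q: {A, B, D}
read p: {A, B, D}
read q: {A, B, D}
read p: {A, B, D}
Final reachable set {A, B, D} has 3 states.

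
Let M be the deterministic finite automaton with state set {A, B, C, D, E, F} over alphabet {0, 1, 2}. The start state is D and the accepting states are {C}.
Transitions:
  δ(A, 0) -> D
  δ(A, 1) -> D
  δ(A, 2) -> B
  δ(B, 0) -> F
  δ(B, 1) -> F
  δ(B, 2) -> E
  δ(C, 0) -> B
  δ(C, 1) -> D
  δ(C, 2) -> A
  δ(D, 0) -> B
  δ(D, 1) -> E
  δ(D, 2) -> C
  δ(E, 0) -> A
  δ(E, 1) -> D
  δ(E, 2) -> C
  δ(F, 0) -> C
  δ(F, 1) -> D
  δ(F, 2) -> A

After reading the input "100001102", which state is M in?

D --1--> E
E --0--> A
A --0--> D
D --0--> B
B --0--> F
F --1--> D
D --1--> E
E --0--> A
A --2--> B

B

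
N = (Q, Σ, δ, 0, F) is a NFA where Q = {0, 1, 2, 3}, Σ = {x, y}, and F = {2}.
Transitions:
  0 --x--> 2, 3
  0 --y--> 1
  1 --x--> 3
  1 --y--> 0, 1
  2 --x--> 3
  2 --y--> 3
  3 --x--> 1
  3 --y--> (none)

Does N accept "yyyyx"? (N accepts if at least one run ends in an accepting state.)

accepted

Start: {0}
read y: {1}
read y: {0, 1}
read y: {0, 1}
read y: {0, 1}
read x: {2, 3}
Reachable ∩ accepting = {2} — nonempty.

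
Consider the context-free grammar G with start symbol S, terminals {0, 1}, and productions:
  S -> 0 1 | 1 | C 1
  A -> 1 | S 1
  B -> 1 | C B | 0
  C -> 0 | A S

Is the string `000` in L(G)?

no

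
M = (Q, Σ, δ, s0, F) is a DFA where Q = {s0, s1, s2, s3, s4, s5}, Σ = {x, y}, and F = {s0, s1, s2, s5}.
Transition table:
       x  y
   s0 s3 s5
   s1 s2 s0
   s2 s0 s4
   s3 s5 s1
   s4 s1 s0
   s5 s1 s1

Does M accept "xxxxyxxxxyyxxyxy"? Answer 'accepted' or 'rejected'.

rejected

s0 --x--> s3
s3 --x--> s5
s5 --x--> s1
s1 --x--> s2
s2 --y--> s4
s4 --x--> s1
s1 --x--> s2
s2 --x--> s0
s0 --x--> s3
s3 --y--> s1
s1 --y--> s0
s0 --x--> s3
s3 --x--> s5
s5 --y--> s1
s1 --x--> s2
s2 --y--> s4
End in state s4, which is not an accepting state.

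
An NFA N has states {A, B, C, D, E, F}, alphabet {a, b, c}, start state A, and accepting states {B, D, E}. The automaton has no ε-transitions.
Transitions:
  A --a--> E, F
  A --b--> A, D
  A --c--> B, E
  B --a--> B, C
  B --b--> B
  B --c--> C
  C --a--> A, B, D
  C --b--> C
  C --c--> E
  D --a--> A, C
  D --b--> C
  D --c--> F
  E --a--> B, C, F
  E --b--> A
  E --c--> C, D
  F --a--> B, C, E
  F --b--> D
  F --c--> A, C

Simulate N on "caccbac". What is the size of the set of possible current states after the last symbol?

Start: {A}
read c: {B, E}
read a: {B, C, F}
read c: {A, C, E}
read c: {B, C, D, E}
read b: {A, B, C}
read a: {A, B, C, D, E, F}
read c: {A, B, C, D, E, F}
Final reachable set {A, B, C, D, E, F} has 6 states.

6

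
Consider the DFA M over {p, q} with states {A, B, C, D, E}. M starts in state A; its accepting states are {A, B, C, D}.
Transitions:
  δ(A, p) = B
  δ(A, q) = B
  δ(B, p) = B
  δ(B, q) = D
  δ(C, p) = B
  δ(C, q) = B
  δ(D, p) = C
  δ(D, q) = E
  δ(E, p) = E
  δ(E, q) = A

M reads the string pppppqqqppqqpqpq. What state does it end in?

A --p--> B
B --p--> B
B --p--> B
B --p--> B
B --p--> B
B --q--> D
D --q--> E
E --q--> A
A --p--> B
B --p--> B
B --q--> D
D --q--> E
E --p--> E
E --q--> A
A --p--> B
B --q--> D

D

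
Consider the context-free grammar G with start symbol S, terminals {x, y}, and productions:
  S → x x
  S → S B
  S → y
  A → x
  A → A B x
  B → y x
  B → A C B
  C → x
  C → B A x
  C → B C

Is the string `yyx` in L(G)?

S ⇒ SB ⇒ yB ⇒ yyx

yes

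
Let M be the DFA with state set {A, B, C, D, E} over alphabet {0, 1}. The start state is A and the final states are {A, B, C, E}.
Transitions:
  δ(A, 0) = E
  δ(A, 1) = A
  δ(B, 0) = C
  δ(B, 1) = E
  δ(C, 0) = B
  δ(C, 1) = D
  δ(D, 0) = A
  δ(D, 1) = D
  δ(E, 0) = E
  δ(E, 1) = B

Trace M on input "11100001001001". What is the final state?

A --1--> A
A --1--> A
A --1--> A
A --0--> E
E --0--> E
E --0--> E
E --0--> E
E --1--> B
B --0--> C
C --0--> B
B --1--> E
E --0--> E
E --0--> E
E --1--> B

B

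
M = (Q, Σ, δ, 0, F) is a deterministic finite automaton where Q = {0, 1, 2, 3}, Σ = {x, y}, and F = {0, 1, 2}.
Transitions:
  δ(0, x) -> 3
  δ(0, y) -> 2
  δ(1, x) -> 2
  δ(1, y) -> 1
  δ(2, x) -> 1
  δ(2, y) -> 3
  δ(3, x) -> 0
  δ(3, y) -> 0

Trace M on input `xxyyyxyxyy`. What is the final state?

0 --x--> 3
3 --x--> 0
0 --y--> 2
2 --y--> 3
3 --y--> 0
0 --x--> 3
3 --y--> 0
0 --x--> 3
3 --y--> 0
0 --y--> 2

2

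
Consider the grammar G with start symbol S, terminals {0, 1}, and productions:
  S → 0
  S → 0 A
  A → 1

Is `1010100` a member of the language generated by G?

no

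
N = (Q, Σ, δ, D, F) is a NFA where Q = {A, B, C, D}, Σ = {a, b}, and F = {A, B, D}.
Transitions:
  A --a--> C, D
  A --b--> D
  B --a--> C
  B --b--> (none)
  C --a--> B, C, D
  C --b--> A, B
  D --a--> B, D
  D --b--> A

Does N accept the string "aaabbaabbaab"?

Start: {D}
read a: {B, D}
read a: {B, C, D}
read a: {B, C, D}
read b: {A, B}
read b: {D}
read a: {B, D}
read a: {B, C, D}
read b: {A, B}
read b: {D}
read a: {B, D}
read a: {B, C, D}
read b: {A, B}
Reachable ∩ accepting = {A, B} — nonempty.

accepted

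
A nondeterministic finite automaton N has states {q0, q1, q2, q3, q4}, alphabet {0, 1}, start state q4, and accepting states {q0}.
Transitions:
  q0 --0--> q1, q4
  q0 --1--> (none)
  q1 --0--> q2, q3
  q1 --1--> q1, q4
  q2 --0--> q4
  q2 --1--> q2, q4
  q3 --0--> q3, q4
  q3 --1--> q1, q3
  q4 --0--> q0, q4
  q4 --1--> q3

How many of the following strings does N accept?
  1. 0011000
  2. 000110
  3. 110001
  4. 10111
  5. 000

3

0011000: accepted
000110: accepted
110001: rejected
10111: rejected
000: accepted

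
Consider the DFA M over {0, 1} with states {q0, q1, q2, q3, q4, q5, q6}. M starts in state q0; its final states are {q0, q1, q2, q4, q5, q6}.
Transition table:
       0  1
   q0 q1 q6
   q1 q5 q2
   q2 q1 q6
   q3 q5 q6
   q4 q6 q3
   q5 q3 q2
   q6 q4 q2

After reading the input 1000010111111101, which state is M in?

q2

q0 --1--> q6
q6 --0--> q4
q4 --0--> q6
q6 --0--> q4
q4 --0--> q6
q6 --1--> q2
q2 --0--> q1
q1 --1--> q2
q2 --1--> q6
q6 --1--> q2
q2 --1--> q6
q6 --1--> q2
q2 --1--> q6
q6 --1--> q2
q2 --0--> q1
q1 --1--> q2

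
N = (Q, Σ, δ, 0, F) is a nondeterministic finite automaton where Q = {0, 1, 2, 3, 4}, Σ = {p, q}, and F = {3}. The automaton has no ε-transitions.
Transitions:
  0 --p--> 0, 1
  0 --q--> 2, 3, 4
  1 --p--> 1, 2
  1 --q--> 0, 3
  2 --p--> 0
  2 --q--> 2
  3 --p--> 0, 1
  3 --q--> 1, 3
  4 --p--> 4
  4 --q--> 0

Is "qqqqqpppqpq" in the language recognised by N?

accepted

Start: {0}
read q: {2, 3, 4}
read q: {0, 1, 2, 3}
read q: {0, 1, 2, 3, 4}
read q: {0, 1, 2, 3, 4}
read q: {0, 1, 2, 3, 4}
read p: {0, 1, 2, 4}
read p: {0, 1, 2, 4}
read p: {0, 1, 2, 4}
read q: {0, 2, 3, 4}
read p: {0, 1, 4}
read q: {0, 2, 3, 4}
Reachable ∩ accepting = {3} — nonempty.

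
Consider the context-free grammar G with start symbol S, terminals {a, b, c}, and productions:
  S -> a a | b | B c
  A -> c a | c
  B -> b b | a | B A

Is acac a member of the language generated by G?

S ⇒ Bc ⇒ BAc ⇒ aAc ⇒ acac

yes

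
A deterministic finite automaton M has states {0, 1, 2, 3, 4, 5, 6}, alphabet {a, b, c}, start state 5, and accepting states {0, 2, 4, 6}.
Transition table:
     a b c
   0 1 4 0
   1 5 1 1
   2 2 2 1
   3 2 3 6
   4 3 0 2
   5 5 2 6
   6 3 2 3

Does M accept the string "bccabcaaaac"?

accepted

5 --b--> 2
2 --c--> 1
1 --c--> 1
1 --a--> 5
5 --b--> 2
2 --c--> 1
1 --a--> 5
5 --a--> 5
5 --a--> 5
5 --a--> 5
5 --c--> 6
End in state 6, which is an accepting state.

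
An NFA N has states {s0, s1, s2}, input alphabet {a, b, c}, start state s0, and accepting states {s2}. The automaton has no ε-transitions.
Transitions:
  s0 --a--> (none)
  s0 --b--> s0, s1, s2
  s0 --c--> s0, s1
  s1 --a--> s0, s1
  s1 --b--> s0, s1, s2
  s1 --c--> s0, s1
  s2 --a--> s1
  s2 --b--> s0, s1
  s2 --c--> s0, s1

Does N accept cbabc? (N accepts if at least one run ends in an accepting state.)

rejected

Start: {s0}
read c: {s0, s1}
read b: {s0, s1, s2}
read a: {s0, s1}
read b: {s0, s1, s2}
read c: {s0, s1}
Reachable ∩ accepting = {} — empty.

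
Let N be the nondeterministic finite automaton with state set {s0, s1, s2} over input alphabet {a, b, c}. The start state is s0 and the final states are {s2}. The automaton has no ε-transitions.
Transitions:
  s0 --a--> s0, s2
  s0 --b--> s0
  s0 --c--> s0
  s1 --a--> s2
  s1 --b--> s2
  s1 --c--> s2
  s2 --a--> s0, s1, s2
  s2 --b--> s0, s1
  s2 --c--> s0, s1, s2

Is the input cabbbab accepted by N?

Start: {s0}
read c: {s0}
read a: {s0, s2}
read b: {s0, s1}
read b: {s0, s2}
read b: {s0, s1}
read a: {s0, s2}
read b: {s0, s1}
Reachable ∩ accepting = {} — empty.

rejected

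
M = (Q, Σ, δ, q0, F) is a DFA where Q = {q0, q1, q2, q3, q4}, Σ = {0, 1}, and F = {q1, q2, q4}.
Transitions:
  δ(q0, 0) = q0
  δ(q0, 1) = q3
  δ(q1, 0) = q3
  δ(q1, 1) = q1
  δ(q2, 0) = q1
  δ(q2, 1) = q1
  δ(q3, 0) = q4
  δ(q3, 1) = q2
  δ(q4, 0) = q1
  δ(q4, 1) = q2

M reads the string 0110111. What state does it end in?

q0 --0--> q0
q0 --1--> q3
q3 --1--> q2
q2 --0--> q1
q1 --1--> q1
q1 --1--> q1
q1 --1--> q1

q1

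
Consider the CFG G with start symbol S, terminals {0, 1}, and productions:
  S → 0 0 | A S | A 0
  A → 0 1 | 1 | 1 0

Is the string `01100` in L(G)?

S ⇒ AS ⇒ 01S ⇒ 01A0 ⇒ 01100

yes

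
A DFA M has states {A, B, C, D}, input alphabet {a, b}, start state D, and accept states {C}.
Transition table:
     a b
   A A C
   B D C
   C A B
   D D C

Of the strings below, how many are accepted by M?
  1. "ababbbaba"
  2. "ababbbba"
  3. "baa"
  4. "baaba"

"ababbbaba": rejected
"ababbbba": rejected
"baa": rejected
"baaba": rejected

0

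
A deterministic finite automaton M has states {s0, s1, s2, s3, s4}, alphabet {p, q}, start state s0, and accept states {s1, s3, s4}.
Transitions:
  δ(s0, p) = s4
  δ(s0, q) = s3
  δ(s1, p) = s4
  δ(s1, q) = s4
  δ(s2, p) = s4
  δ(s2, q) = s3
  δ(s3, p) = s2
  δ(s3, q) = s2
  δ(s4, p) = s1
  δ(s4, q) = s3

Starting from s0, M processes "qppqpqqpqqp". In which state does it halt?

s4

s0 --q--> s3
s3 --p--> s2
s2 --p--> s4
s4 --q--> s3
s3 --p--> s2
s2 --q--> s3
s3 --q--> s2
s2 --p--> s4
s4 --q--> s3
s3 --q--> s2
s2 --p--> s4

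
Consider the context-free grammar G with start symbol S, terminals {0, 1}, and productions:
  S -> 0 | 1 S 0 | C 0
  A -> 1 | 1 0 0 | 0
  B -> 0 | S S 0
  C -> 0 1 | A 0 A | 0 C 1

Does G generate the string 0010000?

no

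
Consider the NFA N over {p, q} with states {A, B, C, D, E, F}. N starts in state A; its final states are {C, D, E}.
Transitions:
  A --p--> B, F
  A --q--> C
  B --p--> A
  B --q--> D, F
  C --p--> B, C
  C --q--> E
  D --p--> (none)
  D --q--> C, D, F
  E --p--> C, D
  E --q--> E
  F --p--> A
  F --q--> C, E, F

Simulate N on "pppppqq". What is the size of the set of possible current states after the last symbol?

Start: {A}
read p: {B, F}
read p: {A}
read p: {B, F}
read p: {A}
read p: {B, F}
read q: {C, D, E, F}
read q: {C, D, E, F}
Final reachable set {C, D, E, F} has 4 states.

4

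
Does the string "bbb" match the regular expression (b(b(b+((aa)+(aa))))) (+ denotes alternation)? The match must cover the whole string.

yes

Split as b·bb: b matches b and (b(b+((aa)+(aa)))) matches bb.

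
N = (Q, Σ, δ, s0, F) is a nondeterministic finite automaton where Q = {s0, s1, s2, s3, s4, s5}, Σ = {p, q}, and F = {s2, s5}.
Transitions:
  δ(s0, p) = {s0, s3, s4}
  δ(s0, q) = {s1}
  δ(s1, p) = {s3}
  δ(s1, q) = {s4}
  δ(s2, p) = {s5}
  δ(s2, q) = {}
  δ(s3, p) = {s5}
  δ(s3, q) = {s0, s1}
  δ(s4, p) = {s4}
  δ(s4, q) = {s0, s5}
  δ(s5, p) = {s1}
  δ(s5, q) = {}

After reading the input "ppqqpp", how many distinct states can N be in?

Start: {s0}
read p: {s0, s3, s4}
read p: {s0, s3, s4, s5}
read q: {s0, s1, s5}
read q: {s1, s4}
read p: {s3, s4}
read p: {s4, s5}
Final reachable set {s4, s5} has 2 states.

2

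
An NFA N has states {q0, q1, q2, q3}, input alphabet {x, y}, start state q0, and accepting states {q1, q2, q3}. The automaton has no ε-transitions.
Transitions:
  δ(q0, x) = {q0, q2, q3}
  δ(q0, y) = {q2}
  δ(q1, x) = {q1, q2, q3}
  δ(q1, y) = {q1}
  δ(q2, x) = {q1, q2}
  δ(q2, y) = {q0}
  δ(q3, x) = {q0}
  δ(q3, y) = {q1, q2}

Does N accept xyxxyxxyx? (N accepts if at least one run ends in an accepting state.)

accepted

Start: {q0}
read x: {q0, q2, q3}
read y: {q0, q1, q2}
read x: {q0, q1, q2, q3}
read x: {q0, q1, q2, q3}
read y: {q0, q1, q2}
read x: {q0, q1, q2, q3}
read x: {q0, q1, q2, q3}
read y: {q0, q1, q2}
read x: {q0, q1, q2, q3}
Reachable ∩ accepting = {q1, q2, q3} — nonempty.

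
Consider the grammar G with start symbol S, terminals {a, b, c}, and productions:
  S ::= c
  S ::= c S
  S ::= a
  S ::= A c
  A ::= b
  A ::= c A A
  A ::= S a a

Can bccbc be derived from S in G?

no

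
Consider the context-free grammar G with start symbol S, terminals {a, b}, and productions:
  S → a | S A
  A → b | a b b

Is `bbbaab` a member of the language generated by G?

no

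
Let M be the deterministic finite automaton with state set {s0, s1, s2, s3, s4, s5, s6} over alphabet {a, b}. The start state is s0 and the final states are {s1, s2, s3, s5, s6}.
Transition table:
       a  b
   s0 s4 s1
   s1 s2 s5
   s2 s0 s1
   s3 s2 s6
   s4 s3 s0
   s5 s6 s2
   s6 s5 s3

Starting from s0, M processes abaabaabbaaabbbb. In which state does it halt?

s0 --a--> s4
s4 --b--> s0
s0 --a--> s4
s4 --a--> s3
s3 --b--> s6
s6 --a--> s5
s5 --a--> s6
s6 --b--> s3
s3 --b--> s6
s6 --a--> s5
s5 --a--> s6
s6 --a--> s5
s5 --b--> s2
s2 --b--> s1
s1 --b--> s5
s5 --b--> s2

s2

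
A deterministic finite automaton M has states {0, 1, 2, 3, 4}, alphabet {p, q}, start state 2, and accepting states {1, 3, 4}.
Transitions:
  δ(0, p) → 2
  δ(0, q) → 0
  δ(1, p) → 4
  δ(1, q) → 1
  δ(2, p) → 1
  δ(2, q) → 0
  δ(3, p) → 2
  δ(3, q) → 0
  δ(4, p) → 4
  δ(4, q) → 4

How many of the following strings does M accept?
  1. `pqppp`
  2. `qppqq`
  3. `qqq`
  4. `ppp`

`pqppp`: accepted
`qppqq`: accepted
`qqq`: rejected
`ppp`: accepted

3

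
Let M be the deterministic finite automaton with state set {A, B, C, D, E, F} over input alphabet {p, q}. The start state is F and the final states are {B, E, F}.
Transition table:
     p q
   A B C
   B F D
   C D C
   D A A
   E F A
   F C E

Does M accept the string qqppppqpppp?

rejected

F --q--> E
E --q--> A
A --p--> B
B --p--> F
F --p--> C
C --p--> D
D --q--> A
A --p--> B
B --p--> F
F --p--> C
C --p--> D
End in state D, which is not an accepting state.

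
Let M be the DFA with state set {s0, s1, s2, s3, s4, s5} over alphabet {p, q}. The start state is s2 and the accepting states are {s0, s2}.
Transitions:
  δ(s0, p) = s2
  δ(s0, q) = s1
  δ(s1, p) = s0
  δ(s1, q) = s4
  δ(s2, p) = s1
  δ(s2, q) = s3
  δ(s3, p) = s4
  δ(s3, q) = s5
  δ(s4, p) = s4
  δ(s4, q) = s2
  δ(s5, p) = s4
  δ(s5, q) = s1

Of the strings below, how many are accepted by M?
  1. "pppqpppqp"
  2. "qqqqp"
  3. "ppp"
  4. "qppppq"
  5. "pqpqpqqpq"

2

"pppqpppqp": rejected
"qqqqp": rejected
"ppp": accepted
"qppppq": accepted
"pqpqpqqpq": rejected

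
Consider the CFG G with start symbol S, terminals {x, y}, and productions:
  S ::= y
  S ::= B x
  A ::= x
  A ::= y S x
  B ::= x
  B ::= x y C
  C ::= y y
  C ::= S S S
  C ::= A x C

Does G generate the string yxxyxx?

no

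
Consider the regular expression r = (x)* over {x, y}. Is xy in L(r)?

no

xy cannot be split into zero or more pieces each matching x.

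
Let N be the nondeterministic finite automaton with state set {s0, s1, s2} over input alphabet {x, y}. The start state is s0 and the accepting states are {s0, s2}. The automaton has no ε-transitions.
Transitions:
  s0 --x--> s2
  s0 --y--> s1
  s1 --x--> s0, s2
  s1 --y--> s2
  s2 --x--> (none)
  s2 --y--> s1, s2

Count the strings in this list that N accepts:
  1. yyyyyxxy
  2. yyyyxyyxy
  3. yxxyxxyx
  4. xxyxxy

3

yyyyyxxy: accepted
yyyyxyyxy: accepted
yxxyxxyx: accepted
xxyxxy: rejected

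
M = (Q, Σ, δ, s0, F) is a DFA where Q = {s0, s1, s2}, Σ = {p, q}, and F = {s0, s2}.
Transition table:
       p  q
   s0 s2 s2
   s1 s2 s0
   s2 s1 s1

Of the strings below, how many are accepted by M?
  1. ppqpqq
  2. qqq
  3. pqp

3

ppqpqq: accepted
qqq: accepted
pqp: accepted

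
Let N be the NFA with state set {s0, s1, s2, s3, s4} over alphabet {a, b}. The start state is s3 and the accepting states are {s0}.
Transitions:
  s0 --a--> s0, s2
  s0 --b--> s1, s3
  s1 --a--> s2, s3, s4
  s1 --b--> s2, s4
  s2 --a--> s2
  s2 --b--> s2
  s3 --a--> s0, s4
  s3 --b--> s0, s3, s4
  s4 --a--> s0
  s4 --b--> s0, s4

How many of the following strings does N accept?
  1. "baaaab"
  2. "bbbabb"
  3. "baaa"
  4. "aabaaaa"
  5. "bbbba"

4

"baaaab": rejected
"bbbabb": accepted
"baaa": accepted
"aabaaaa": accepted
"bbbba": accepted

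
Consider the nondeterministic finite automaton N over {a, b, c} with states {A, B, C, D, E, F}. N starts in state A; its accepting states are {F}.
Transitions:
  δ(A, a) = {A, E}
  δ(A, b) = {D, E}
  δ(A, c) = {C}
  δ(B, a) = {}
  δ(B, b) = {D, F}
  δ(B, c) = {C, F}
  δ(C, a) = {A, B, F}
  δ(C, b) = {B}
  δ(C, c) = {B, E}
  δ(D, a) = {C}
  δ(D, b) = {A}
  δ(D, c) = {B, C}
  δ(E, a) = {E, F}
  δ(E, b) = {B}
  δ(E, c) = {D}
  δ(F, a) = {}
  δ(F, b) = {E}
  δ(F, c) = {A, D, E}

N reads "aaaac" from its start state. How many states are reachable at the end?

Start: {A}
read a: {A, E}
read a: {A, E, F}
read a: {A, E, F}
read a: {A, E, F}
read c: {A, C, D, E}
Final reachable set {A, C, D, E} has 4 states.

4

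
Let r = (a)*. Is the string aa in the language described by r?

yes

Split into 2 pieces a · a; each matches a.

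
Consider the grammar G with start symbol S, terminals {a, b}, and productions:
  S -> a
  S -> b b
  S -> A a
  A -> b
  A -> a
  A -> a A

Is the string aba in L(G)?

S ⇒ Aa ⇒ aAa ⇒ aba

yes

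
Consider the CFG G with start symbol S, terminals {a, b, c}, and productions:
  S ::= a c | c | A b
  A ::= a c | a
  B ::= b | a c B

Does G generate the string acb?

yes

S ⇒ Ab ⇒ acb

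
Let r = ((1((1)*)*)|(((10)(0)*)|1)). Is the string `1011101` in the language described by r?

Neither (1((1)*)*) nor (((10)(0)*)|1) matches 1011101.

no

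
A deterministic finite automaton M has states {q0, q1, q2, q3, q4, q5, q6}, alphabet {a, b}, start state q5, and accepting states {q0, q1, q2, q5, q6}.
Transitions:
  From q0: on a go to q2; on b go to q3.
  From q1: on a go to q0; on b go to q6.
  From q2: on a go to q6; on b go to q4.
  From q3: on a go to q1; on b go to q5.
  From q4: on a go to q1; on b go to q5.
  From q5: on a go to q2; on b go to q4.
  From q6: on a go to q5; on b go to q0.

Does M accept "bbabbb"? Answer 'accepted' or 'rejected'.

rejected

q5 --b--> q4
q4 --b--> q5
q5 --a--> q2
q2 --b--> q4
q4 --b--> q5
q5 --b--> q4
End in state q4, which is not an accepting state.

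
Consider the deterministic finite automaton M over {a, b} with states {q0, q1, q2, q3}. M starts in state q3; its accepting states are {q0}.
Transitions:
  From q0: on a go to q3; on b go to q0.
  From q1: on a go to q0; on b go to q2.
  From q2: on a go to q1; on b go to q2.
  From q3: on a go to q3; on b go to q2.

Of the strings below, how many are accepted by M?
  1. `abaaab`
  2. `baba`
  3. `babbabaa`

1

`abaaab`: rejected
`baba`: rejected
`babbabaa`: accepted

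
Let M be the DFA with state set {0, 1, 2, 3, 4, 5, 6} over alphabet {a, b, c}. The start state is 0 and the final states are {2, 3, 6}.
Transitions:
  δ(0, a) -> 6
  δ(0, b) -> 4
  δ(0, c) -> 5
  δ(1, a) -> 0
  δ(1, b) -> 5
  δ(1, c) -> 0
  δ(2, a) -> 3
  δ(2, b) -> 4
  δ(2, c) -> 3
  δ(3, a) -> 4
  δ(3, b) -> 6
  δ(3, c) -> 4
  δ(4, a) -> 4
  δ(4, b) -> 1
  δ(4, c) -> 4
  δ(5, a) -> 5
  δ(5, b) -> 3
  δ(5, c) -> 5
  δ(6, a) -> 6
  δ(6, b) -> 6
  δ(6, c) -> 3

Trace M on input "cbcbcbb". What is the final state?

1

0 --c--> 5
5 --b--> 3
3 --c--> 4
4 --b--> 1
1 --c--> 0
0 --b--> 4
4 --b--> 1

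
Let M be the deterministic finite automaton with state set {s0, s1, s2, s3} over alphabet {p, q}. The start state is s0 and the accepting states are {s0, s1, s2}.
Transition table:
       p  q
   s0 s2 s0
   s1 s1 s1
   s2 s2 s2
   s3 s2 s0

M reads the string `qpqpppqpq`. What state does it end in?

s2

s0 --q--> s0
s0 --p--> s2
s2 --q--> s2
s2 --p--> s2
s2 --p--> s2
s2 --p--> s2
s2 --q--> s2
s2 --p--> s2
s2 --q--> s2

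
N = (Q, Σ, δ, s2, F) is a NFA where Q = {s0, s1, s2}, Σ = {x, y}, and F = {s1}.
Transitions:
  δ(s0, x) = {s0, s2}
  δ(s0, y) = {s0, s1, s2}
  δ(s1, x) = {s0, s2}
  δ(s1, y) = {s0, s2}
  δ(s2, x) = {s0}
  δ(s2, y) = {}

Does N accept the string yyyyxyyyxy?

Start: {s2}
read y: {}
The reachable set is empty and stays empty for the remaining 9 symbols.
Reachable ∩ accepting = {} — empty.

rejected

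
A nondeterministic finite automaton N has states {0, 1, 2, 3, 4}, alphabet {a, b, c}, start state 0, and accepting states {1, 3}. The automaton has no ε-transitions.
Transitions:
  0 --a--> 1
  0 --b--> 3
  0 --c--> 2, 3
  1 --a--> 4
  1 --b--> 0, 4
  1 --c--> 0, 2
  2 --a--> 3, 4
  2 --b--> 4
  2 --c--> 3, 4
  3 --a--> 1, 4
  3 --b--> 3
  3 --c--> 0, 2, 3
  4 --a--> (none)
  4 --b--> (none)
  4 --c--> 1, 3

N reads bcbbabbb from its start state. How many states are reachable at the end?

Start: {0}
read b: {3}
read c: {0, 2, 3}
read b: {3, 4}
read b: {3}
read a: {1, 4}
read b: {0, 4}
read b: {3}
read b: {3}
Final reachable set {3} has 1 state.

1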